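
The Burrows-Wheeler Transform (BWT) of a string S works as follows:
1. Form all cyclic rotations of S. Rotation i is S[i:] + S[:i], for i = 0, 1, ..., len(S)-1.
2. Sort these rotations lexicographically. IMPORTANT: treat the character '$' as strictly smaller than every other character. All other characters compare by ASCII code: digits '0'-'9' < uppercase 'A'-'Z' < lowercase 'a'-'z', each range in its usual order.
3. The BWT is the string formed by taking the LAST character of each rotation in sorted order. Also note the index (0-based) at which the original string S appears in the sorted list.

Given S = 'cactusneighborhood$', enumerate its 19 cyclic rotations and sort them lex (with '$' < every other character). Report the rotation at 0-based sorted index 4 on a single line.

All 19 rotations (rotation i = S[i:]+S[:i]):
  rot[0] = cactusneighborhood$
  rot[1] = actusneighborhood$c
  rot[2] = ctusneighborhood$ca
  rot[3] = tusneighborhood$cac
  rot[4] = usneighborhood$cact
  rot[5] = sneighborhood$cactu
  rot[6] = neighborhood$cactus
  rot[7] = eighborhood$cactusn
  rot[8] = ighborhood$cactusne
  rot[9] = ghborhood$cactusnei
  rot[10] = hborhood$cactusneig
  rot[11] = borhood$cactusneigh
  rot[12] = orhood$cactusneighb
  rot[13] = rhood$cactusneighbo
  rot[14] = hood$cactusneighbor
  rot[15] = ood$cactusneighborh
  rot[16] = od$cactusneighborho
  rot[17] = d$cactusneighborhoo
  rot[18] = $cactusneighborhood
Sorted (with $ < everything):
  sorted[0] = $cactusneighborhood
  sorted[1] = actusneighborhood$c
  sorted[2] = borhood$cactusneigh
  sorted[3] = cactusneighborhood$
  sorted[4] = ctusneighborhood$ca
  sorted[5] = d$cactusneighborhoo
  sorted[6] = eighborhood$cactusn
  sorted[7] = ghborhood$cactusnei
  sorted[8] = hborhood$cactusneig
  sorted[9] = hood$cactusneighbor
  sorted[10] = ighborhood$cactusne
  sorted[11] = neighborhood$cactus
  sorted[12] = od$cactusneighborho
  sorted[13] = ood$cactusneighborh
  sorted[14] = orhood$cactusneighb
  sorted[15] = rhood$cactusneighbo
  sorted[16] = sneighborhood$cactu
  sorted[17] = tusneighborhood$cac
  sorted[18] = usneighborhood$cact
sorted[4] = ctusneighborhood$ca

Answer: ctusneighborhood$ca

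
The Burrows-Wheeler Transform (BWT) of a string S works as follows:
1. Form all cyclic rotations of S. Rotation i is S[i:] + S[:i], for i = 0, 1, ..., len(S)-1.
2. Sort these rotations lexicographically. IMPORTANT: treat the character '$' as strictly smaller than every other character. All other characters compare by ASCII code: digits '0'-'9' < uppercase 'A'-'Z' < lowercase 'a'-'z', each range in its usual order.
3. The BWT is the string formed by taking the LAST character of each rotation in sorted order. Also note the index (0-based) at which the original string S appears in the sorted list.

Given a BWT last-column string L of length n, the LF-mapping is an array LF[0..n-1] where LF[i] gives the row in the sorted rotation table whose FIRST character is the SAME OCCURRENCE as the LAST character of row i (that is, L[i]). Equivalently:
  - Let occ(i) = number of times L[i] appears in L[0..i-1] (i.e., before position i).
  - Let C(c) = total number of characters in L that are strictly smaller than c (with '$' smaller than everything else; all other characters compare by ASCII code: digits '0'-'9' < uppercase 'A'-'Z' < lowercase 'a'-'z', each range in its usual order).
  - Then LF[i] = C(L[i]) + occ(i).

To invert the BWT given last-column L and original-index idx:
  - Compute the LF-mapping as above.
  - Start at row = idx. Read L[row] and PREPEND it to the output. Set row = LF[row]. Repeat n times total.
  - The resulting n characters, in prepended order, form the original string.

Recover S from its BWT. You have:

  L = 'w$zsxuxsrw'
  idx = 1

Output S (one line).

Answer: rxwzssxuw$

Derivation:
LF mapping: 5 0 9 2 7 4 8 3 1 6
Walk LF starting at row 1, prepending L[row]:
  step 1: row=1, L[1]='$', prepend. Next row=LF[1]=0
  step 2: row=0, L[0]='w', prepend. Next row=LF[0]=5
  step 3: row=5, L[5]='u', prepend. Next row=LF[5]=4
  step 4: row=4, L[4]='x', prepend. Next row=LF[4]=7
  step 5: row=7, L[7]='s', prepend. Next row=LF[7]=3
  step 6: row=3, L[3]='s', prepend. Next row=LF[3]=2
  step 7: row=2, L[2]='z', prepend. Next row=LF[2]=9
  step 8: row=9, L[9]='w', prepend. Next row=LF[9]=6
  step 9: row=6, L[6]='x', prepend. Next row=LF[6]=8
  step 10: row=8, L[8]='r', prepend. Next row=LF[8]=1
Reversed output: rxwzssxuw$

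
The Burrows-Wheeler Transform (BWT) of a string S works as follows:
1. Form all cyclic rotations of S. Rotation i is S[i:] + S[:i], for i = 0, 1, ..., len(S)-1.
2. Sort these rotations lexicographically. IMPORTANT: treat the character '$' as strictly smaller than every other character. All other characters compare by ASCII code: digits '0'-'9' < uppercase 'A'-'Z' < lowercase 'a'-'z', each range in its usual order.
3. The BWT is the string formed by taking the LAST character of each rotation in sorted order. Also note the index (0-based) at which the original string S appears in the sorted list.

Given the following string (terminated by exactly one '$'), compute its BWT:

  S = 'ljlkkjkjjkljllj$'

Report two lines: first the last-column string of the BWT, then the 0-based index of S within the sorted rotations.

Answer: jlkkjlljkljl$kjj
12

Derivation:
All 16 rotations (rotation i = S[i:]+S[:i]):
  rot[0] = ljlkkjkjjkljllj$
  rot[1] = jlkkjkjjkljllj$l
  rot[2] = lkkjkjjkljllj$lj
  rot[3] = kkjkjjkljllj$ljl
  rot[4] = kjkjjkljllj$ljlk
  rot[5] = jkjjkljllj$ljlkk
  rot[6] = kjjkljllj$ljlkkj
  rot[7] = jjkljllj$ljlkkjk
  rot[8] = jkljllj$ljlkkjkj
  rot[9] = kljllj$ljlkkjkjj
  rot[10] = ljllj$ljlkkjkjjk
  rot[11] = jllj$ljlkkjkjjkl
  rot[12] = llj$ljlkkjkjjklj
  rot[13] = lj$ljlkkjkjjkljl
  rot[14] = j$ljlkkjkjjkljll
  rot[15] = $ljlkkjkjjkljllj
Sorted (with $ < everything):
  sorted[0] = $ljlkkjkjjkljllj  (last char: 'j')
  sorted[1] = j$ljlkkjkjjkljll  (last char: 'l')
  sorted[2] = jjkljllj$ljlkkjk  (last char: 'k')
  sorted[3] = jkjjkljllj$ljlkk  (last char: 'k')
  sorted[4] = jkljllj$ljlkkjkj  (last char: 'j')
  sorted[5] = jlkkjkjjkljllj$l  (last char: 'l')
  sorted[6] = jllj$ljlkkjkjjkl  (last char: 'l')
  sorted[7] = kjjkljllj$ljlkkj  (last char: 'j')
  sorted[8] = kjkjjkljllj$ljlk  (last char: 'k')
  sorted[9] = kkjkjjkljllj$ljl  (last char: 'l')
  sorted[10] = kljllj$ljlkkjkjj  (last char: 'j')
  sorted[11] = lj$ljlkkjkjjkljl  (last char: 'l')
  sorted[12] = ljlkkjkjjkljllj$  (last char: '$')
  sorted[13] = ljllj$ljlkkjkjjk  (last char: 'k')
  sorted[14] = lkkjkjjkljllj$lj  (last char: 'j')
  sorted[15] = llj$ljlkkjkjjklj  (last char: 'j')
Last column: jlkkjlljkljl$kjj
Original string S is at sorted index 12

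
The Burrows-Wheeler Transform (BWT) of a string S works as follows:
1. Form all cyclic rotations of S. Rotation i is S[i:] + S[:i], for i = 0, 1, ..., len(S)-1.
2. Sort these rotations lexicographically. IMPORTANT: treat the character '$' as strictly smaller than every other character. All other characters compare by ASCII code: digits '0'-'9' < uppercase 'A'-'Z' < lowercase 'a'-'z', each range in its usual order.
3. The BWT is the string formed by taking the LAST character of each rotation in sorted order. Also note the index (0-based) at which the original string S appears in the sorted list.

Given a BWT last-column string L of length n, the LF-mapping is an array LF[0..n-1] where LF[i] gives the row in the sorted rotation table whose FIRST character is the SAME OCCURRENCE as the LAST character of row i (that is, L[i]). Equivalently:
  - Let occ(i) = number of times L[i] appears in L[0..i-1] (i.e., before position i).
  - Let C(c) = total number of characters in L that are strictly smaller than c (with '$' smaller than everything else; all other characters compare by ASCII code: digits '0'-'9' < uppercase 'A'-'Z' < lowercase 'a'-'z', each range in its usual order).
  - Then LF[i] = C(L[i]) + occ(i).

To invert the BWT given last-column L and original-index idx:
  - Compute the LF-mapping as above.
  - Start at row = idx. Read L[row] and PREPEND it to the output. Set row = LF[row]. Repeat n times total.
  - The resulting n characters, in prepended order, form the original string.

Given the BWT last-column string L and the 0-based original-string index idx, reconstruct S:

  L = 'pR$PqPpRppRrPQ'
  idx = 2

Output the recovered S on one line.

Answer: PRPPqQrppRRpp$

Derivation:
LF mapping: 8 5 0 1 12 2 9 6 10 11 7 13 3 4
Walk LF starting at row 2, prepending L[row]:
  step 1: row=2, L[2]='$', prepend. Next row=LF[2]=0
  step 2: row=0, L[0]='p', prepend. Next row=LF[0]=8
  step 3: row=8, L[8]='p', prepend. Next row=LF[8]=10
  step 4: row=10, L[10]='R', prepend. Next row=LF[10]=7
  step 5: row=7, L[7]='R', prepend. Next row=LF[7]=6
  step 6: row=6, L[6]='p', prepend. Next row=LF[6]=9
  step 7: row=9, L[9]='p', prepend. Next row=LF[9]=11
  step 8: row=11, L[11]='r', prepend. Next row=LF[11]=13
  step 9: row=13, L[13]='Q', prepend. Next row=LF[13]=4
  step 10: row=4, L[4]='q', prepend. Next row=LF[4]=12
  step 11: row=12, L[12]='P', prepend. Next row=LF[12]=3
  step 12: row=3, L[3]='P', prepend. Next row=LF[3]=1
  step 13: row=1, L[1]='R', prepend. Next row=LF[1]=5
  step 14: row=5, L[5]='P', prepend. Next row=LF[5]=2
Reversed output: PRPPqQrppRRpp$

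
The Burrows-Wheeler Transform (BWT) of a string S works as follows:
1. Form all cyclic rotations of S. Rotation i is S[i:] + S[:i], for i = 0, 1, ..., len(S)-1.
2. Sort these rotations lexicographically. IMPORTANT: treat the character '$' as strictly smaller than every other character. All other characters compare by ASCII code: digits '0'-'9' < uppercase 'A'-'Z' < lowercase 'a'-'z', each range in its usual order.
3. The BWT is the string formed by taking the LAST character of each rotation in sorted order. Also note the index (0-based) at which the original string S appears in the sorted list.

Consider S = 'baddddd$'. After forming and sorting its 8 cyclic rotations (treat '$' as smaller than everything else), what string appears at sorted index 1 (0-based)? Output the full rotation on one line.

All 8 rotations (rotation i = S[i:]+S[:i]):
  rot[0] = baddddd$
  rot[1] = addddd$b
  rot[2] = ddddd$ba
  rot[3] = dddd$bad
  rot[4] = ddd$badd
  rot[5] = dd$baddd
  rot[6] = d$badddd
  rot[7] = $baddddd
Sorted (with $ < everything):
  sorted[0] = $baddddd
  sorted[1] = addddd$b
  sorted[2] = baddddd$
  sorted[3] = d$badddd
  sorted[4] = dd$baddd
  sorted[5] = ddd$badd
  sorted[6] = dddd$bad
  sorted[7] = ddddd$ba
sorted[1] = addddd$b

Answer: addddd$b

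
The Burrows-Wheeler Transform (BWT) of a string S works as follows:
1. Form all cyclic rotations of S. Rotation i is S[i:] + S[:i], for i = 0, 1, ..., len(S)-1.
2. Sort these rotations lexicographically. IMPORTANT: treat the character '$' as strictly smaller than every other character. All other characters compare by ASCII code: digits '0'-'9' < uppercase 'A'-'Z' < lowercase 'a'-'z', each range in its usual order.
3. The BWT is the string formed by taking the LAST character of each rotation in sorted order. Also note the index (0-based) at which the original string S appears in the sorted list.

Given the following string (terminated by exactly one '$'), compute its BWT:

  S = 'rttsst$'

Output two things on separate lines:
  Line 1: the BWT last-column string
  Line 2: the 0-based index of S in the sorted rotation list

All 7 rotations (rotation i = S[i:]+S[:i]):
  rot[0] = rttsst$
  rot[1] = ttsst$r
  rot[2] = tsst$rt
  rot[3] = sst$rtt
  rot[4] = st$rtts
  rot[5] = t$rttss
  rot[6] = $rttsst
Sorted (with $ < everything):
  sorted[0] = $rttsst  (last char: 't')
  sorted[1] = rttsst$  (last char: '$')
  sorted[2] = sst$rtt  (last char: 't')
  sorted[3] = st$rtts  (last char: 's')
  sorted[4] = t$rttss  (last char: 's')
  sorted[5] = tsst$rt  (last char: 't')
  sorted[6] = ttsst$r  (last char: 'r')
Last column: t$tsstr
Original string S is at sorted index 1

Answer: t$tsstr
1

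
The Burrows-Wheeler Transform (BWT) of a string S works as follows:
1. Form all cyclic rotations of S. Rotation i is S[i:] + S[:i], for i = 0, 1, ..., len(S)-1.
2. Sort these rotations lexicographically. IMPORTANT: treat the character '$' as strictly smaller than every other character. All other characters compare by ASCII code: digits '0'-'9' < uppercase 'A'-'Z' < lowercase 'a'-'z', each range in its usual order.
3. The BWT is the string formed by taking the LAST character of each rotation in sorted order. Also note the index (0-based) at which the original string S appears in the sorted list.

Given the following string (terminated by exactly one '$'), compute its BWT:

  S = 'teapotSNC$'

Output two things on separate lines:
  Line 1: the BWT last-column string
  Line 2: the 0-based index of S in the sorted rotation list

All 10 rotations (rotation i = S[i:]+S[:i]):
  rot[0] = teapotSNC$
  rot[1] = eapotSNC$t
  rot[2] = apotSNC$te
  rot[3] = potSNC$tea
  rot[4] = otSNC$teap
  rot[5] = tSNC$teapo
  rot[6] = SNC$teapot
  rot[7] = NC$teapotS
  rot[8] = C$teapotSN
  rot[9] = $teapotSNC
Sorted (with $ < everything):
  sorted[0] = $teapotSNC  (last char: 'C')
  sorted[1] = C$teapotSN  (last char: 'N')
  sorted[2] = NC$teapotS  (last char: 'S')
  sorted[3] = SNC$teapot  (last char: 't')
  sorted[4] = apotSNC$te  (last char: 'e')
  sorted[5] = eapotSNC$t  (last char: 't')
  sorted[6] = otSNC$teap  (last char: 'p')
  sorted[7] = potSNC$tea  (last char: 'a')
  sorted[8] = tSNC$teapo  (last char: 'o')
  sorted[9] = teapotSNC$  (last char: '$')
Last column: CNStetpao$
Original string S is at sorted index 9

Answer: CNStetpao$
9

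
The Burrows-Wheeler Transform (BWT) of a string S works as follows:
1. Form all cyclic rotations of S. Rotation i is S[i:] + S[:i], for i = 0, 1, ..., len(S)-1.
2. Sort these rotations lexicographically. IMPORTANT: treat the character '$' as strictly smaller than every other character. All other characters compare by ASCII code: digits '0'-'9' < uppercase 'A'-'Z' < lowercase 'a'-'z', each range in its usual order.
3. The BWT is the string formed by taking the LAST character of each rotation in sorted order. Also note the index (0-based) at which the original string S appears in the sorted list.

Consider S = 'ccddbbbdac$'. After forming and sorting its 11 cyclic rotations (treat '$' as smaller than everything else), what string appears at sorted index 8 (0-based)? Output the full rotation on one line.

All 11 rotations (rotation i = S[i:]+S[:i]):
  rot[0] = ccddbbbdac$
  rot[1] = cddbbbdac$c
  rot[2] = ddbbbdac$cc
  rot[3] = dbbbdac$ccd
  rot[4] = bbbdac$ccdd
  rot[5] = bbdac$ccddb
  rot[6] = bdac$ccddbb
  rot[7] = dac$ccddbbb
  rot[8] = ac$ccddbbbd
  rot[9] = c$ccddbbbda
  rot[10] = $ccddbbbdac
Sorted (with $ < everything):
  sorted[0] = $ccddbbbdac
  sorted[1] = ac$ccddbbbd
  sorted[2] = bbbdac$ccdd
  sorted[3] = bbdac$ccddb
  sorted[4] = bdac$ccddbb
  sorted[5] = c$ccddbbbda
  sorted[6] = ccddbbbdac$
  sorted[7] = cddbbbdac$c
  sorted[8] = dac$ccddbbb
  sorted[9] = dbbbdac$ccd
  sorted[10] = ddbbbdac$cc
sorted[8] = dac$ccddbbb

Answer: dac$ccddbbb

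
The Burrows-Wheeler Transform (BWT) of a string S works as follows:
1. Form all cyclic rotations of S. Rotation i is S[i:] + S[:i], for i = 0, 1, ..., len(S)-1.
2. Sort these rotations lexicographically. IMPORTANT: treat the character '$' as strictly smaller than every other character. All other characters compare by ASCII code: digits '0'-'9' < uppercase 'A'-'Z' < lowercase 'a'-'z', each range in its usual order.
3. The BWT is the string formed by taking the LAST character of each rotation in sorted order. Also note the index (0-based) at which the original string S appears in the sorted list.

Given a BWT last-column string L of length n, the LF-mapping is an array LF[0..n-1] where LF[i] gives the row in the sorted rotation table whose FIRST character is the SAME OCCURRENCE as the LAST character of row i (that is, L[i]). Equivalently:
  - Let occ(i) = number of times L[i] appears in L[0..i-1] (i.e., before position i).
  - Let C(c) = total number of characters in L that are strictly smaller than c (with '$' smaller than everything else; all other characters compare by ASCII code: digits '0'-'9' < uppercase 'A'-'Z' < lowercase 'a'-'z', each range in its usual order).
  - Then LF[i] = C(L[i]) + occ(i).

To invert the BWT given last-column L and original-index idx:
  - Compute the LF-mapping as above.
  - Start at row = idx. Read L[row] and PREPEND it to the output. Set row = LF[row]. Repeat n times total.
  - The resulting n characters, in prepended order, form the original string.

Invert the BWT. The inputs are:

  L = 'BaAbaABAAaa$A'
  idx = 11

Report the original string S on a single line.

LF mapping: 6 8 1 12 9 2 7 3 4 10 11 0 5
Walk LF starting at row 11, prepending L[row]:
  step 1: row=11, L[11]='$', prepend. Next row=LF[11]=0
  step 2: row=0, L[0]='B', prepend. Next row=LF[0]=6
  step 3: row=6, L[6]='B', prepend. Next row=LF[6]=7
  step 4: row=7, L[7]='A', prepend. Next row=LF[7]=3
  step 5: row=3, L[3]='b', prepend. Next row=LF[3]=12
  step 6: row=12, L[12]='A', prepend. Next row=LF[12]=5
  step 7: row=5, L[5]='A', prepend. Next row=LF[5]=2
  step 8: row=2, L[2]='A', prepend. Next row=LF[2]=1
  step 9: row=1, L[1]='a', prepend. Next row=LF[1]=8
  step 10: row=8, L[8]='A', prepend. Next row=LF[8]=4
  step 11: row=4, L[4]='a', prepend. Next row=LF[4]=9
  step 12: row=9, L[9]='a', prepend. Next row=LF[9]=10
  step 13: row=10, L[10]='a', prepend. Next row=LF[10]=11
Reversed output: aaaAaAAAbABB$

Answer: aaaAaAAAbABB$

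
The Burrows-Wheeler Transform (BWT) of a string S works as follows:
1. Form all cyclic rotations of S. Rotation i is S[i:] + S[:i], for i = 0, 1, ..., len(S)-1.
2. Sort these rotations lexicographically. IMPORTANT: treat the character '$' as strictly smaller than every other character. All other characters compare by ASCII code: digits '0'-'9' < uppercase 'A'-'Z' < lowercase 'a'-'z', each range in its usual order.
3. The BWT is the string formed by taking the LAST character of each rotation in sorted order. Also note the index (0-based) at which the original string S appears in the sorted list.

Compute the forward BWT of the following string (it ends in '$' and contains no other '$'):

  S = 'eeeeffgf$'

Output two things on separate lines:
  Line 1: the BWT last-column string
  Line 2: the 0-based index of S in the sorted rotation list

Answer: f$eeegeff
1

Derivation:
All 9 rotations (rotation i = S[i:]+S[:i]):
  rot[0] = eeeeffgf$
  rot[1] = eeeffgf$e
  rot[2] = eeffgf$ee
  rot[3] = effgf$eee
  rot[4] = ffgf$eeee
  rot[5] = fgf$eeeef
  rot[6] = gf$eeeeff
  rot[7] = f$eeeeffg
  rot[8] = $eeeeffgf
Sorted (with $ < everything):
  sorted[0] = $eeeeffgf  (last char: 'f')
  sorted[1] = eeeeffgf$  (last char: '$')
  sorted[2] = eeeffgf$e  (last char: 'e')
  sorted[3] = eeffgf$ee  (last char: 'e')
  sorted[4] = effgf$eee  (last char: 'e')
  sorted[5] = f$eeeeffg  (last char: 'g')
  sorted[6] = ffgf$eeee  (last char: 'e')
  sorted[7] = fgf$eeeef  (last char: 'f')
  sorted[8] = gf$eeeeff  (last char: 'f')
Last column: f$eeegeff
Original string S is at sorted index 1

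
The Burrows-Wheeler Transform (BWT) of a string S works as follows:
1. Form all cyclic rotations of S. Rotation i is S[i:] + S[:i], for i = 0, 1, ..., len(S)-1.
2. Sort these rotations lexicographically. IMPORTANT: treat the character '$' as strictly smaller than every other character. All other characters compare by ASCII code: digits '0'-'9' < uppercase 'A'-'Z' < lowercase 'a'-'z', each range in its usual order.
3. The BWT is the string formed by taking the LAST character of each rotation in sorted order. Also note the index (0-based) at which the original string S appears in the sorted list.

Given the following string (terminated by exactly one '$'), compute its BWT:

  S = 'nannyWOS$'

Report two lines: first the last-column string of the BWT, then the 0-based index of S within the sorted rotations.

Answer: SWOyn$ann
5

Derivation:
All 9 rotations (rotation i = S[i:]+S[:i]):
  rot[0] = nannyWOS$
  rot[1] = annyWOS$n
  rot[2] = nnyWOS$na
  rot[3] = nyWOS$nan
  rot[4] = yWOS$nann
  rot[5] = WOS$nanny
  rot[6] = OS$nannyW
  rot[7] = S$nannyWO
  rot[8] = $nannyWOS
Sorted (with $ < everything):
  sorted[0] = $nannyWOS  (last char: 'S')
  sorted[1] = OS$nannyW  (last char: 'W')
  sorted[2] = S$nannyWO  (last char: 'O')
  sorted[3] = WOS$nanny  (last char: 'y')
  sorted[4] = annyWOS$n  (last char: 'n')
  sorted[5] = nannyWOS$  (last char: '$')
  sorted[6] = nnyWOS$na  (last char: 'a')
  sorted[7] = nyWOS$nan  (last char: 'n')
  sorted[8] = yWOS$nann  (last char: 'n')
Last column: SWOyn$ann
Original string S is at sorted index 5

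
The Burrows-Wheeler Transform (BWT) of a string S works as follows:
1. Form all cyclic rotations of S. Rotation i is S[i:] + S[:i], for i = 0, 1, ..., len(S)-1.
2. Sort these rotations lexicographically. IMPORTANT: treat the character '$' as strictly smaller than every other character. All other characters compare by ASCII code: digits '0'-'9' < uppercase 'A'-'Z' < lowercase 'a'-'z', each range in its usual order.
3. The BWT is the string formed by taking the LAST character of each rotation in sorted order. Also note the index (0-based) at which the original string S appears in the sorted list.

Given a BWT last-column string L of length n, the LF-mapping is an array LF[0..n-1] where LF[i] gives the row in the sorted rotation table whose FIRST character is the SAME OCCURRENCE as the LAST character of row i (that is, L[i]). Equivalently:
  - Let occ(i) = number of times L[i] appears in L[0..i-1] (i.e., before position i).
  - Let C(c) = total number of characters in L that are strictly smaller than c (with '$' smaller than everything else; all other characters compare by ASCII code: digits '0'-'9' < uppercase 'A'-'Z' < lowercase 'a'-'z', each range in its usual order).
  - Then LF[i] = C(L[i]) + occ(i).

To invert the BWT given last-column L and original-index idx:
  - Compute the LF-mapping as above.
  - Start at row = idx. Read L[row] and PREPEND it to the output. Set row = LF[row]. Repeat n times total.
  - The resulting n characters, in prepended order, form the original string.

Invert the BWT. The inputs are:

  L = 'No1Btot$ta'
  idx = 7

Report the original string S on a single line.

LF mapping: 3 5 1 2 7 6 8 0 9 4
Walk LF starting at row 7, prepending L[row]:
  step 1: row=7, L[7]='$', prepend. Next row=LF[7]=0
  step 2: row=0, L[0]='N', prepend. Next row=LF[0]=3
  step 3: row=3, L[3]='B', prepend. Next row=LF[3]=2
  step 4: row=2, L[2]='1', prepend. Next row=LF[2]=1
  step 5: row=1, L[1]='o', prepend. Next row=LF[1]=5
  step 6: row=5, L[5]='o', prepend. Next row=LF[5]=6
  step 7: row=6, L[6]='t', prepend. Next row=LF[6]=8
  step 8: row=8, L[8]='t', prepend. Next row=LF[8]=9
  step 9: row=9, L[9]='a', prepend. Next row=LF[9]=4
  step 10: row=4, L[4]='t', prepend. Next row=LF[4]=7
Reversed output: tattoo1BN$

Answer: tattoo1BN$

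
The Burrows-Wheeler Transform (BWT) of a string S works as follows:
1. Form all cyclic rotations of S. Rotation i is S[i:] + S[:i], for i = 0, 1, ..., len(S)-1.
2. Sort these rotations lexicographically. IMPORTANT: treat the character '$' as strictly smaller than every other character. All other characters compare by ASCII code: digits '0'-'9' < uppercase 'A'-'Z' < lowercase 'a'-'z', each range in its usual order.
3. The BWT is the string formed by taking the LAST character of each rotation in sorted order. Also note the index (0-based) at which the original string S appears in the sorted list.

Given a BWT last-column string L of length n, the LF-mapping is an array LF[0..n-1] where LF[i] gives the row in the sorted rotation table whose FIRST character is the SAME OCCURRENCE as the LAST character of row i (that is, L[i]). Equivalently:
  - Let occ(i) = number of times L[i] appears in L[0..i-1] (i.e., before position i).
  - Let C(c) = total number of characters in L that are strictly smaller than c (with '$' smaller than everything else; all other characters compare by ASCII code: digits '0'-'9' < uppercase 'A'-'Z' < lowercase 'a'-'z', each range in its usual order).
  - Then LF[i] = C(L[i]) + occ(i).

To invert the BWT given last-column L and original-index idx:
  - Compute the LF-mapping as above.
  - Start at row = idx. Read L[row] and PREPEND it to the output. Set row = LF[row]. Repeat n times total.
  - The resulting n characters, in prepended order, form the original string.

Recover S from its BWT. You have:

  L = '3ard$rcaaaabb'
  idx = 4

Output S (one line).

Answer: abracadabra3$

Derivation:
LF mapping: 1 2 11 10 0 12 9 3 4 5 6 7 8
Walk LF starting at row 4, prepending L[row]:
  step 1: row=4, L[4]='$', prepend. Next row=LF[4]=0
  step 2: row=0, L[0]='3', prepend. Next row=LF[0]=1
  step 3: row=1, L[1]='a', prepend. Next row=LF[1]=2
  step 4: row=2, L[2]='r', prepend. Next row=LF[2]=11
  step 5: row=11, L[11]='b', prepend. Next row=LF[11]=7
  step 6: row=7, L[7]='a', prepend. Next row=LF[7]=3
  step 7: row=3, L[3]='d', prepend. Next row=LF[3]=10
  step 8: row=10, L[10]='a', prepend. Next row=LF[10]=6
  step 9: row=6, L[6]='c', prepend. Next row=LF[6]=9
  step 10: row=9, L[9]='a', prepend. Next row=LF[9]=5
  step 11: row=5, L[5]='r', prepend. Next row=LF[5]=12
  step 12: row=12, L[12]='b', prepend. Next row=LF[12]=8
  step 13: row=8, L[8]='a', prepend. Next row=LF[8]=4
Reversed output: abracadabra3$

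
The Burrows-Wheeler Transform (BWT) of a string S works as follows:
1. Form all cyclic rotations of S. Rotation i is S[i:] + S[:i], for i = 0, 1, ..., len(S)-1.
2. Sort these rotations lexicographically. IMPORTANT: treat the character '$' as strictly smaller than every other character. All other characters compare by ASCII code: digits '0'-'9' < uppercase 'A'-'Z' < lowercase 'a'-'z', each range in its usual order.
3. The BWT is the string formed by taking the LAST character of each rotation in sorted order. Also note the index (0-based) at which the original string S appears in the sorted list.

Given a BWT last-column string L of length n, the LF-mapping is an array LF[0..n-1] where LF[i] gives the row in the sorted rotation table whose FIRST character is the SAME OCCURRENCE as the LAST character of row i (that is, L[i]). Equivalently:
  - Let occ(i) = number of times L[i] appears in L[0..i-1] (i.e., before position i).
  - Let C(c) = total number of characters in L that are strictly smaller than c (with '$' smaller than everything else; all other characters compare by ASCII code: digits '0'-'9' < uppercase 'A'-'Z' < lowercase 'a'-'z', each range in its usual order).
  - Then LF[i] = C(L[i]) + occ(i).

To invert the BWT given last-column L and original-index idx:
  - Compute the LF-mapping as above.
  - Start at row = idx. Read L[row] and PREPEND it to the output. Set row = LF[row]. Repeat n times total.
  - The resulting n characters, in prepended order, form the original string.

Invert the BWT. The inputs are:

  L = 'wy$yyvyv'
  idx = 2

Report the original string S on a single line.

LF mapping: 3 4 0 5 6 1 7 2
Walk LF starting at row 2, prepending L[row]:
  step 1: row=2, L[2]='$', prepend. Next row=LF[2]=0
  step 2: row=0, L[0]='w', prepend. Next row=LF[0]=3
  step 3: row=3, L[3]='y', prepend. Next row=LF[3]=5
  step 4: row=5, L[5]='v', prepend. Next row=LF[5]=1
  step 5: row=1, L[1]='y', prepend. Next row=LF[1]=4
  step 6: row=4, L[4]='y', prepend. Next row=LF[4]=6
  step 7: row=6, L[6]='y', prepend. Next row=LF[6]=7
  step 8: row=7, L[7]='v', prepend. Next row=LF[7]=2
Reversed output: vyyyvyw$

Answer: vyyyvyw$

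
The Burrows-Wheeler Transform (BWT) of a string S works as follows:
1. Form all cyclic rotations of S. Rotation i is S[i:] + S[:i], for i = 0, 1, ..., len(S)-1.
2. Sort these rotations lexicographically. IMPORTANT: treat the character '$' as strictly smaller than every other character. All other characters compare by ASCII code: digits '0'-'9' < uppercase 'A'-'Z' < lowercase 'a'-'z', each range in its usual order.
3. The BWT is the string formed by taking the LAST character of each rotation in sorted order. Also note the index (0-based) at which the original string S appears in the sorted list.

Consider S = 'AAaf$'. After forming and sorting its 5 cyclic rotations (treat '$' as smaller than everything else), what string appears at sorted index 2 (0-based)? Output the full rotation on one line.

Answer: Aaf$A

Derivation:
All 5 rotations (rotation i = S[i:]+S[:i]):
  rot[0] = AAaf$
  rot[1] = Aaf$A
  rot[2] = af$AA
  rot[3] = f$AAa
  rot[4] = $AAaf
Sorted (with $ < everything):
  sorted[0] = $AAaf
  sorted[1] = AAaf$
  sorted[2] = Aaf$A
  sorted[3] = af$AA
  sorted[4] = f$AAa
sorted[2] = Aaf$A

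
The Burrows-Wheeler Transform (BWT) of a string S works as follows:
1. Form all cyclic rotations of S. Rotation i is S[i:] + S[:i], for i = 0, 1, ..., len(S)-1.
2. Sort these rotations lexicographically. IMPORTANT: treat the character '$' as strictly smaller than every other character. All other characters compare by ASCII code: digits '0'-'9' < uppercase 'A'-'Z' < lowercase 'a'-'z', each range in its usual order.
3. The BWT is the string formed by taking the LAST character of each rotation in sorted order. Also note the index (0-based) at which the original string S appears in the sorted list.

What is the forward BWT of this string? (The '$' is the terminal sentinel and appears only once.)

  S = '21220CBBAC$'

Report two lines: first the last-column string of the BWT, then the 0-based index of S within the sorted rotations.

All 11 rotations (rotation i = S[i:]+S[:i]):
  rot[0] = 21220CBBAC$
  rot[1] = 1220CBBAC$2
  rot[2] = 220CBBAC$21
  rot[3] = 20CBBAC$212
  rot[4] = 0CBBAC$2122
  rot[5] = CBBAC$21220
  rot[6] = BBAC$21220C
  rot[7] = BAC$21220CB
  rot[8] = AC$21220CBB
  rot[9] = C$21220CBBA
  rot[10] = $21220CBBAC
Sorted (with $ < everything):
  sorted[0] = $21220CBBAC  (last char: 'C')
  sorted[1] = 0CBBAC$2122  (last char: '2')
  sorted[2] = 1220CBBAC$2  (last char: '2')
  sorted[3] = 20CBBAC$212  (last char: '2')
  sorted[4] = 21220CBBAC$  (last char: '$')
  sorted[5] = 220CBBAC$21  (last char: '1')
  sorted[6] = AC$21220CBB  (last char: 'B')
  sorted[7] = BAC$21220CB  (last char: 'B')
  sorted[8] = BBAC$21220C  (last char: 'C')
  sorted[9] = C$21220CBBA  (last char: 'A')
  sorted[10] = CBBAC$21220  (last char: '0')
Last column: C222$1BBCA0
Original string S is at sorted index 4

Answer: C222$1BBCA0
4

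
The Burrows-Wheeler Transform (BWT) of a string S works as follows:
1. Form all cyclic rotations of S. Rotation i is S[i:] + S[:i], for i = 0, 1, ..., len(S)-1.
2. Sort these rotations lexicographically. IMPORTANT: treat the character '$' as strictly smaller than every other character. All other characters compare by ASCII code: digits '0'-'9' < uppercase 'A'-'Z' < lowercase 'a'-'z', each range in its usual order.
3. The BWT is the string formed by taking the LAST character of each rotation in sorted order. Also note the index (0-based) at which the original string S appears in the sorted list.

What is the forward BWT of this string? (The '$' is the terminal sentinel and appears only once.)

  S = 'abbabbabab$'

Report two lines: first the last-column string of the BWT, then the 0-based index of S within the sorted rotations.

All 11 rotations (rotation i = S[i:]+S[:i]):
  rot[0] = abbabbabab$
  rot[1] = bbabbabab$a
  rot[2] = babbabab$ab
  rot[3] = abbabab$abb
  rot[4] = bbabab$abba
  rot[5] = babab$abbab
  rot[6] = abab$abbabb
  rot[7] = bab$abbabba
  rot[8] = ab$abbabbab
  rot[9] = b$abbabbaba
  rot[10] = $abbabbabab
Sorted (with $ < everything):
  sorted[0] = $abbabbabab  (last char: 'b')
  sorted[1] = ab$abbabbab  (last char: 'b')
  sorted[2] = abab$abbabb  (last char: 'b')
  sorted[3] = abbabab$abb  (last char: 'b')
  sorted[4] = abbabbabab$  (last char: '$')
  sorted[5] = b$abbabbaba  (last char: 'a')
  sorted[6] = bab$abbabba  (last char: 'a')
  sorted[7] = babab$abbab  (last char: 'b')
  sorted[8] = babbabab$ab  (last char: 'b')
  sorted[9] = bbabab$abba  (last char: 'a')
  sorted[10] = bbabbabab$a  (last char: 'a')
Last column: bbbb$aabbaa
Original string S is at sorted index 4

Answer: bbbb$aabbaa
4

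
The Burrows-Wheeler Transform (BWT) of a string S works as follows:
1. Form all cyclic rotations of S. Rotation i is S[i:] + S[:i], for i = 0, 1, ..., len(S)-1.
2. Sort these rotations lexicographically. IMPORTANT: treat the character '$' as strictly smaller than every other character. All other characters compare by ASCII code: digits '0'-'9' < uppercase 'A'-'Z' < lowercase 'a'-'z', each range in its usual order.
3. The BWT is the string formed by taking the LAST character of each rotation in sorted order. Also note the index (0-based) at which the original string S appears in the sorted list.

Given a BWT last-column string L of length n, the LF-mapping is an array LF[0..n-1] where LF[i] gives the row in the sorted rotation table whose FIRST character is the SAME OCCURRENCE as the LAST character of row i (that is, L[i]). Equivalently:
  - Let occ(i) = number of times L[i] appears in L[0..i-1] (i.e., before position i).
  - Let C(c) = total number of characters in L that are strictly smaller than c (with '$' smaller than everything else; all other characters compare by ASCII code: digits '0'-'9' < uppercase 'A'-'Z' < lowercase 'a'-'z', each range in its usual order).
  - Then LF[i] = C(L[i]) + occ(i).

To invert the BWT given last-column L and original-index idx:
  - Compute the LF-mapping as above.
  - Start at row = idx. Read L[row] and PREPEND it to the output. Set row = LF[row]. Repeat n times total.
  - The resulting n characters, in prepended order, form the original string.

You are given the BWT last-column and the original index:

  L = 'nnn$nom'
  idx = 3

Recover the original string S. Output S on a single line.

Answer: nmonnn$

Derivation:
LF mapping: 2 3 4 0 5 6 1
Walk LF starting at row 3, prepending L[row]:
  step 1: row=3, L[3]='$', prepend. Next row=LF[3]=0
  step 2: row=0, L[0]='n', prepend. Next row=LF[0]=2
  step 3: row=2, L[2]='n', prepend. Next row=LF[2]=4
  step 4: row=4, L[4]='n', prepend. Next row=LF[4]=5
  step 5: row=5, L[5]='o', prepend. Next row=LF[5]=6
  step 6: row=6, L[6]='m', prepend. Next row=LF[6]=1
  step 7: row=1, L[1]='n', prepend. Next row=LF[1]=3
Reversed output: nmonnn$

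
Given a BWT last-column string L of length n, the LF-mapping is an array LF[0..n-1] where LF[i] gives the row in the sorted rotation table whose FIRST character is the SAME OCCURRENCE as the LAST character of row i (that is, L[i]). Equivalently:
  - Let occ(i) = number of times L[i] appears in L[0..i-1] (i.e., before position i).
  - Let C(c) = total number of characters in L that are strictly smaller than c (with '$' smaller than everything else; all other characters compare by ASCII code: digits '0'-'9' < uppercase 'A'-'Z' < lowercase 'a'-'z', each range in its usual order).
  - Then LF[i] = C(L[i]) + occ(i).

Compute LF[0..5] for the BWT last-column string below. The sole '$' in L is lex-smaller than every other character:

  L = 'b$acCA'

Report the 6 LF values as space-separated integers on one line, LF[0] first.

Char counts: '$':1, 'A':1, 'C':1, 'a':1, 'b':1, 'c':1
C (first-col start): C('$')=0, C('A')=1, C('C')=2, C('a')=3, C('b')=4, C('c')=5
L[0]='b': occ=0, LF[0]=C('b')+0=4+0=4
L[1]='$': occ=0, LF[1]=C('$')+0=0+0=0
L[2]='a': occ=0, LF[2]=C('a')+0=3+0=3
L[3]='c': occ=0, LF[3]=C('c')+0=5+0=5
L[4]='C': occ=0, LF[4]=C('C')+0=2+0=2
L[5]='A': occ=0, LF[5]=C('A')+0=1+0=1

Answer: 4 0 3 5 2 1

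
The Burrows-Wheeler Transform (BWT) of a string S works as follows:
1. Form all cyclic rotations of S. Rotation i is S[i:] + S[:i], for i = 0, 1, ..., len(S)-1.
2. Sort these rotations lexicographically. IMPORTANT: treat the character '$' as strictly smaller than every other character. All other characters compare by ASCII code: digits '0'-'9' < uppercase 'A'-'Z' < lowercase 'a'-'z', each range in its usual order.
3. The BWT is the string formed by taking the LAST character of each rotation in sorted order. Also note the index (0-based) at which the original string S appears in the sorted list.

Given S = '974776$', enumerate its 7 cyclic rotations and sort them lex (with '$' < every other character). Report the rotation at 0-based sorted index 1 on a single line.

Answer: 4776$97

Derivation:
All 7 rotations (rotation i = S[i:]+S[:i]):
  rot[0] = 974776$
  rot[1] = 74776$9
  rot[2] = 4776$97
  rot[3] = 776$974
  rot[4] = 76$9747
  rot[5] = 6$97477
  rot[6] = $974776
Sorted (with $ < everything):
  sorted[0] = $974776
  sorted[1] = 4776$97
  sorted[2] = 6$97477
  sorted[3] = 74776$9
  sorted[4] = 76$9747
  sorted[5] = 776$974
  sorted[6] = 974776$
sorted[1] = 4776$97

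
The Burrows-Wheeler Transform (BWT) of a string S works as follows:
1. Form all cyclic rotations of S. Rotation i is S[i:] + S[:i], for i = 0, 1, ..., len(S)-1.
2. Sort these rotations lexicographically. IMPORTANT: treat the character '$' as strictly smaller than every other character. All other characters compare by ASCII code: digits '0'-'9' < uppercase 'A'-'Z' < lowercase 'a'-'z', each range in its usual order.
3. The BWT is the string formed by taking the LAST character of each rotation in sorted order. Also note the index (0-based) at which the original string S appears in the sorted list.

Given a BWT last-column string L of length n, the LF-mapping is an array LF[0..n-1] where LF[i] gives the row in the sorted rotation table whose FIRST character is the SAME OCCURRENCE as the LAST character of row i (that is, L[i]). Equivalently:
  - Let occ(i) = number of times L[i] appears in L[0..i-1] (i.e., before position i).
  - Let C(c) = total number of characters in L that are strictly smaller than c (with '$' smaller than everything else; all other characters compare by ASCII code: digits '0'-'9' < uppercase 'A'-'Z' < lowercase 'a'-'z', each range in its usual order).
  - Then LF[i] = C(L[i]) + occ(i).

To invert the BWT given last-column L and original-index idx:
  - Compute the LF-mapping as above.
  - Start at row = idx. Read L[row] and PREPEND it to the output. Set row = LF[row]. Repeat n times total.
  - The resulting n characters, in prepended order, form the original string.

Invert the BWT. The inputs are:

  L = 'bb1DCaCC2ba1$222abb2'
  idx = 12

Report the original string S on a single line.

Answer: a2ab11D2C2aC2bbbC2b$

Derivation:
LF mapping: 15 16 1 11 8 12 9 10 3 17 13 2 0 4 5 6 14 18 19 7
Walk LF starting at row 12, prepending L[row]:
  step 1: row=12, L[12]='$', prepend. Next row=LF[12]=0
  step 2: row=0, L[0]='b', prepend. Next row=LF[0]=15
  step 3: row=15, L[15]='2', prepend. Next row=LF[15]=6
  step 4: row=6, L[6]='C', prepend. Next row=LF[6]=9
  step 5: row=9, L[9]='b', prepend. Next row=LF[9]=17
  step 6: row=17, L[17]='b', prepend. Next row=LF[17]=18
  step 7: row=18, L[18]='b', prepend. Next row=LF[18]=19
  step 8: row=19, L[19]='2', prepend. Next row=LF[19]=7
  step 9: row=7, L[7]='C', prepend. Next row=LF[7]=10
  step 10: row=10, L[10]='a', prepend. Next row=LF[10]=13
  step 11: row=13, L[13]='2', prepend. Next row=LF[13]=4
  step 12: row=4, L[4]='C', prepend. Next row=LF[4]=8
  step 13: row=8, L[8]='2', prepend. Next row=LF[8]=3
  step 14: row=3, L[3]='D', prepend. Next row=LF[3]=11
  step 15: row=11, L[11]='1', prepend. Next row=LF[11]=2
  step 16: row=2, L[2]='1', prepend. Next row=LF[2]=1
  step 17: row=1, L[1]='b', prepend. Next row=LF[1]=16
  step 18: row=16, L[16]='a', prepend. Next row=LF[16]=14
  step 19: row=14, L[14]='2', prepend. Next row=LF[14]=5
  step 20: row=5, L[5]='a', prepend. Next row=LF[5]=12
Reversed output: a2ab11D2C2aC2bbbC2b$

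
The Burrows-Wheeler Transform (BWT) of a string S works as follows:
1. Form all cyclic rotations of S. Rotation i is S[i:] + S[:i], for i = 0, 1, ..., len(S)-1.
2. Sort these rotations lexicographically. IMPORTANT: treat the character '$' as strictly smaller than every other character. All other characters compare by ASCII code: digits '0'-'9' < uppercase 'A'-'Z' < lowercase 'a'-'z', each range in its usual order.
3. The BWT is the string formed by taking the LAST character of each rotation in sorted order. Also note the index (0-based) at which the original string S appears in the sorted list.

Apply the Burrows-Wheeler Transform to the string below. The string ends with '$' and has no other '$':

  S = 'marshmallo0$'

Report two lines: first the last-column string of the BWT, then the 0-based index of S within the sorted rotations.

All 12 rotations (rotation i = S[i:]+S[:i]):
  rot[0] = marshmallo0$
  rot[1] = arshmallo0$m
  rot[2] = rshmallo0$ma
  rot[3] = shmallo0$mar
  rot[4] = hmallo0$mars
  rot[5] = mallo0$marsh
  rot[6] = allo0$marshm
  rot[7] = llo0$marshma
  rot[8] = lo0$marshmal
  rot[9] = o0$marshmall
  rot[10] = 0$marshmallo
  rot[11] = $marshmallo0
Sorted (with $ < everything):
  sorted[0] = $marshmallo0  (last char: '0')
  sorted[1] = 0$marshmallo  (last char: 'o')
  sorted[2] = allo0$marshm  (last char: 'm')
  sorted[3] = arshmallo0$m  (last char: 'm')
  sorted[4] = hmallo0$mars  (last char: 's')
  sorted[5] = llo0$marshma  (last char: 'a')
  sorted[6] = lo0$marshmal  (last char: 'l')
  sorted[7] = mallo0$marsh  (last char: 'h')
  sorted[8] = marshmallo0$  (last char: '$')
  sorted[9] = o0$marshmall  (last char: 'l')
  sorted[10] = rshmallo0$ma  (last char: 'a')
  sorted[11] = shmallo0$mar  (last char: 'r')
Last column: 0ommsalh$lar
Original string S is at sorted index 8

Answer: 0ommsalh$lar
8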